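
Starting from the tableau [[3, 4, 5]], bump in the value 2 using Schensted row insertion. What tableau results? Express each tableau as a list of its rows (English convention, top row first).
In row 1, 2 replaces 3 (the leftmost entry greater than 2); 3 is bumped to row 2. 3 starts a new row 2. The new tableau is [[2, 4, 5], [3]].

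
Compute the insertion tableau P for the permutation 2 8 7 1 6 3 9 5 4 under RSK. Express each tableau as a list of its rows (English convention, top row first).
P = [[1, 3, 4], [2, 5, 9], [6], [7], [8]]

Insert 2: appended to row 1. P = [[2]].
Insert 8: appended to row 1. P = [[2, 8]].
Insert 7: 7 bumps 8 from row 1; 8 starts row 2. P = [[2, 7], [8]].
Insert 1: 1 bumps 2 from row 1; 2 bumps 8 from row 2; 8 starts row 3. P = [[1, 7], [2], [8]].
Insert 6: 6 bumps 7 from row 1; 7 appends to row 2. P = [[1, 6], [2, 7], [8]].
Insert 3: 3 bumps 6 from row 1; 6 bumps 7 from row 2; 7 bumps 8 from row 3; 8 starts row 4. P = [[1, 3], [2, 6], [7], [8]].
Insert 9: appended to row 1. P = [[1, 3, 9], [2, 6], [7], [8]].
Insert 5: 5 bumps 9 from row 1; 9 appends to row 2. P = [[1, 3, 5], [2, 6, 9], [7], [8]].
Insert 4: 4 bumps 5 from row 1; 5 bumps 6 from row 2; 6 bumps 7 from row 3; 7 bumps 8 from row 4; 8 starts row 5. P = [[1, 3, 4], [2, 5, 9], [6], [7], [8]].

So P = [[1, 3, 4], [2, 5, 9], [6], [7], [8]].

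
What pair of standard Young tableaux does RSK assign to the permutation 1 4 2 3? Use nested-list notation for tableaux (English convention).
P = [[1, 2, 3], [4]], Q = [[1, 2, 4], [3]]

Insert each entry of the permutation into P by Schensted row insertion, recording in Q the position of each new cell.

Insert 1: appended to row 1. P = [[1]], Q = [[1]].
Insert 4: appended to row 1. P = [[1, 4]], Q = [[1, 2]].
Insert 2: 2 bumps 4 from row 1; 4 starts row 2. P = [[1, 2], [4]], Q = [[1, 2], [3]].
Insert 3: appended to row 1. P = [[1, 2, 3], [4]], Q = [[1, 2, 4], [3]].

So P = [[1, 2, 3], [4]], Q = [[1, 2, 4], [3]].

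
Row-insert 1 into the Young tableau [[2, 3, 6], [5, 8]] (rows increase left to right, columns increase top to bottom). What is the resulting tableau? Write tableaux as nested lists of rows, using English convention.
[[1, 3, 6], [2, 8], [5]]

In row 1, 1 replaces 2 (the leftmost entry greater than 1); 2 is bumped to row 2. In row 2, 2 replaces 5 (the leftmost entry greater than 2); 5 is bumped to row 3. 5 starts a new row 3. The new tableau is [[1, 3, 6], [2, 8], [5]].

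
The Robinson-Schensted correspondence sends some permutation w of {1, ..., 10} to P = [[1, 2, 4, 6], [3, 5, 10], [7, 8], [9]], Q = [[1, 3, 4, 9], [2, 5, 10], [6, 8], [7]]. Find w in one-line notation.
Reverse the RSK construction: for i from n down to 1, find the cell of Q containing i, remove the entry at that cell from P, and reverse-bump it up through P; the value ejected from row 1 is w(i).

Step i=10: Q has 10 at row 2, column 3; remove 10 from row 2 of P and reverse-bump: 10 enters row 1 and ejects 6. So w(10) = 6. P is now [[1, 2, 4, 10], [3, 5], [7, 8], [9]].
Step i=9: Q has 9 at row 1, column 4; remove that cell from P, ejecting 10. So w(9) = 10. P is now [[1, 2, 4], [3, 5], [7, 8], [9]].
Step i=8: Q has 8 at row 3, column 2; remove 8 from row 3 of P and reverse-bump: 8 enters row 2 and ejects 5; 5 enters row 1 and ejects 4. So w(8) = 4. P is now [[1, 2, 5], [3, 8], [7], [9]].
Step i=7: Q has 7 at row 4, column 1; remove 9 from row 4 of P and reverse-bump: 9 enters row 3 and ejects 7; 7 enters row 2 and ejects 3; 3 enters row 1 and ejects 2. So w(7) = 2. P is now [[1, 3, 5], [7, 8], [9]].
Step i=6: Q has 6 at row 3, column 1; remove 9 from row 3 of P and reverse-bump: 9 enters row 2 and ejects 8; 8 enters row 1 and ejects 5. So w(6) = 5. P is now [[1, 3, 8], [7, 9]].
Step i=5: Q has 5 at row 2, column 2; remove 9 from row 2 of P and reverse-bump: 9 enters row 1 and ejects 8. So w(5) = 8. P is now [[1, 3, 9], [7]].
Step i=4: Q has 4 at row 1, column 3; remove that cell from P, ejecting 9. So w(4) = 9. P is now [[1, 3], [7]].
Step i=3: Q has 3 at row 1, column 2; remove that cell from P, ejecting 3. So w(3) = 3. P is now [[1], [7]].
Step i=2: Q has 2 at row 2, column 1; remove 7 from row 2 of P and reverse-bump: 7 enters row 1 and ejects 1. So w(2) = 1. P is now [[7]].
Step i=1: Q has 1 at row 1, column 1; remove that cell from P, ejecting 7. So w(1) = 7. P is now [].

So w = 7 1 3 9 8 5 2 4 10 6.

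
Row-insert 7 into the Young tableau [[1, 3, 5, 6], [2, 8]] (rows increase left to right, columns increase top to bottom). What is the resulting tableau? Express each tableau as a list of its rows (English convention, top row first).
[[1, 3, 5, 6, 7], [2, 8]]

7 is larger than every entry of row 1, so it is appended to row 1. The new tableau is [[1, 3, 5, 6, 7], [2, 8]].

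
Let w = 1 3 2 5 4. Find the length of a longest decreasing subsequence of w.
2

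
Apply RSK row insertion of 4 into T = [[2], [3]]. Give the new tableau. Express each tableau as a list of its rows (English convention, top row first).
[[2, 4], [3]]

4 is larger than every entry of row 1, so it is appended to row 1. The new tableau is [[2, 4], [3]].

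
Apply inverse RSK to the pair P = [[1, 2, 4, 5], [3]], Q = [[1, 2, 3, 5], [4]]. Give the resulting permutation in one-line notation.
Reverse the RSK construction: for i from n down to 1, find the cell of Q containing i, remove the entry at that cell from P, and reverse-bump it up through P; the value ejected from row 1 is w(i).

Step i=5: Q has 5 at row 1, column 4; remove that cell from P, ejecting 5. So w(5) = 5. P is now [[1, 2, 4], [3]].
Step i=4: Q has 4 at row 2, column 1; remove 3 from row 2 of P and reverse-bump: 3 enters row 1 and ejects 2. So w(4) = 2. P is now [[1, 3, 4]].
Step i=3: Q has 3 at row 1, column 3; remove that cell from P, ejecting 4. So w(3) = 4. P is now [[1, 3]].
Step i=2: Q has 2 at row 1, column 2; remove that cell from P, ejecting 3. So w(2) = 3. P is now [[1]].
Step i=1: Q has 1 at row 1, column 1; remove that cell from P, ejecting 1. So w(1) = 1. P is now [].

So w = 1 3 4 2 5.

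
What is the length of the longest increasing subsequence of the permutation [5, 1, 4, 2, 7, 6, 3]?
3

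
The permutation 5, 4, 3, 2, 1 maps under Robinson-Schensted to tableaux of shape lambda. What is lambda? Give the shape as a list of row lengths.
[1, 1, 1, 1, 1]

Row-insert each entry into an empty tableau.

After inserting 5: P = [[5]].
After inserting 4: P = [[4], [5]].
After inserting 3: P = [[3], [4], [5]].
After inserting 2: P = [[2], [3], [4], [5]].
After inserting 1: P = [[1], [2], [3], [4], [5]].

The final insertion tableau P = [[1], [2], [3], [4], [5]] has shape [1, 1, 1, 1, 1].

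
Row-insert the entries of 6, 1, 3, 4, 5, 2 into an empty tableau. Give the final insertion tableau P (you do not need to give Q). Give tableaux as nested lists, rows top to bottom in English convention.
After inserting 6: P = [[6]].
After inserting 1: P = [[1], [6]].
After inserting 3: P = [[1, 3], [6]].
After inserting 4: P = [[1, 3, 4], [6]].
After inserting 5: P = [[1, 3, 4, 5], [6]].
After inserting 2: P = [[1, 2, 4, 5], [3], [6]].

So P = [[1, 2, 4, 5], [3], [6]].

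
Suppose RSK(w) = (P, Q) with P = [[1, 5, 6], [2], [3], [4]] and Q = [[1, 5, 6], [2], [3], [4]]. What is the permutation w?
Reverse the RSK construction: for i from n down to 1, find the cell of Q containing i, remove the entry at that cell from P, and reverse-bump it up through P; the value ejected from row 1 is w(i).

Step i=6: Q has 6 at row 1, column 3; remove that cell from P, ejecting 6. So w(6) = 6. P is now [[1, 5], [2], [3], [4]].
Step i=5: Q has 5 at row 1, column 2; remove that cell from P, ejecting 5. So w(5) = 5. P is now [[1], [2], [3], [4]].
Step i=4: Q has 4 at row 4, column 1; remove 4 from row 4 of P and reverse-bump: 4 enters row 3 and ejects 3; 3 enters row 2 and ejects 2; 2 enters row 1 and ejects 1. So w(4) = 1. P is now [[2], [3], [4]].
Step i=3: Q has 3 at row 3, column 1; remove 4 from row 3 of P and reverse-bump: 4 enters row 2 and ejects 3; 3 enters row 1 and ejects 2. So w(3) = 2. P is now [[3], [4]].
Step i=2: Q has 2 at row 2, column 1; remove 4 from row 2 of P and reverse-bump: 4 enters row 1 and ejects 3. So w(2) = 3. P is now [[4]].
Step i=1: Q has 1 at row 1, column 1; remove that cell from P, ejecting 4. So w(1) = 4. P is now [].

So w = 4 3 2 1 5 6.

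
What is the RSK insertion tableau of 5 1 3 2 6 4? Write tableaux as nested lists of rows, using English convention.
P = [[1, 2, 4], [3, 6], [5]]

Insert 5: appended to row 1. P = [[5]].
Insert 1: 1 bumps 5 from row 1; 5 starts row 2. P = [[1], [5]].
Insert 3: appended to row 1. P = [[1, 3], [5]].
Insert 2: 2 bumps 3 from row 1; 3 bumps 5 from row 2; 5 starts row 3. P = [[1, 2], [3], [5]].
Insert 6: appended to row 1. P = [[1, 2, 6], [3], [5]].
Insert 4: 4 bumps 6 from row 1; 6 appends to row 2. P = [[1, 2, 4], [3, 6], [5]].

So P = [[1, 2, 4], [3, 6], [5]].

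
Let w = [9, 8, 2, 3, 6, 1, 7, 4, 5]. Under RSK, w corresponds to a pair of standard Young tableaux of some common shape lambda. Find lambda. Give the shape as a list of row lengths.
[4, 3, 1, 1]

Row-insert each entry into an empty tableau.

After inserting 9: P = [[9]].
After inserting 8: P = [[8], [9]].
After inserting 2: P = [[2], [8], [9]].
After inserting 3: P = [[2, 3], [8], [9]].
After inserting 6: P = [[2, 3, 6], [8], [9]].
After inserting 1: P = [[1, 3, 6], [2], [8], [9]].
After inserting 7: P = [[1, 3, 6, 7], [2], [8], [9]].
After inserting 4: P = [[1, 3, 4, 7], [2, 6], [8], [9]].
After inserting 5: P = [[1, 3, 4, 5], [2, 6, 7], [8], [9]].

The final insertion tableau P = [[1, 3, 4, 5], [2, 6, 7], [8], [9]] has shape [4, 3, 1, 1].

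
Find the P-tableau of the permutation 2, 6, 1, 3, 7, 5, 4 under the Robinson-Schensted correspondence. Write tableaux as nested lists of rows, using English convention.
Insert 2: appended to row 1. P = [[2]].
Insert 6: appended to row 1. P = [[2, 6]].
Insert 1: 1 bumps 2 from row 1; 2 starts row 2. P = [[1, 6], [2]].
Insert 3: 3 bumps 6 from row 1; 6 appends to row 2. P = [[1, 3], [2, 6]].
Insert 7: appended to row 1. P = [[1, 3, 7], [2, 6]].
Insert 5: 5 bumps 7 from row 1; 7 appends to row 2. P = [[1, 3, 5], [2, 6, 7]].
Insert 4: 4 bumps 5 from row 1; 5 bumps 6 from row 2; 6 starts row 3. P = [[1, 3, 4], [2, 5, 7], [6]].

So P = [[1, 3, 4], [2, 5, 7], [6]].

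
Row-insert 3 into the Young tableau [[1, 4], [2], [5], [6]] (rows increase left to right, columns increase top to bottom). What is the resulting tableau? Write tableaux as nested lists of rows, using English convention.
[[1, 3], [2, 4], [5], [6]]

In row 1, 3 replaces 4 (the leftmost entry greater than 3); 4 is bumped to row 2. 4 is appended to row 2. The new tableau is [[1, 3], [2, 4], [5], [6]].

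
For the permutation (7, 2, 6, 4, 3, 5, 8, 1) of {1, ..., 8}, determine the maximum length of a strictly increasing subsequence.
4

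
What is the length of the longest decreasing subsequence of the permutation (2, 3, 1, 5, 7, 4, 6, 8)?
2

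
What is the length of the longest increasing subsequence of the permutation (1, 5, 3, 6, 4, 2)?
3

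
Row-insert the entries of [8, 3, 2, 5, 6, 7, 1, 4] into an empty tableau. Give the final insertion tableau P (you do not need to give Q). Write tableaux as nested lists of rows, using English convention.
P = [[1, 4, 6, 7], [2, 5], [3], [8]]

After inserting 8: P = [[8]].
After inserting 3: P = [[3], [8]].
After inserting 2: P = [[2], [3], [8]].
After inserting 5: P = [[2, 5], [3], [8]].
After inserting 6: P = [[2, 5, 6], [3], [8]].
After inserting 7: P = [[2, 5, 6, 7], [3], [8]].
After inserting 1: P = [[1, 5, 6, 7], [2], [3], [8]].
After inserting 4: P = [[1, 4, 6, 7], [2, 5], [3], [8]].

So P = [[1, 4, 6, 7], [2, 5], [3], [8]].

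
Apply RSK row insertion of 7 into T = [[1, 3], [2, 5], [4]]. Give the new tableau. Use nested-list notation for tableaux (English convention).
7 is larger than every entry of row 1, so it is appended to row 1. The new tableau is [[1, 3, 7], [2, 5], [4]].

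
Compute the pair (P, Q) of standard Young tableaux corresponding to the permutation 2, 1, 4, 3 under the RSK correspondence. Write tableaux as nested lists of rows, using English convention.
Insert each entry of the permutation into P by Schensted row insertion, recording in Q the position of each new cell.

Insert 2: appended to row 1. P = [[2]], Q = [[1]].
Insert 1: 1 bumps 2 from row 1; 2 starts row 2. P = [[1], [2]], Q = [[1], [2]].
Insert 4: appended to row 1. P = [[1, 4], [2]], Q = [[1, 3], [2]].
Insert 3: 3 bumps 4 from row 1; 4 appends to row 2. P = [[1, 3], [2, 4]], Q = [[1, 3], [2, 4]].

So P = [[1, 3], [2, 4]], Q = [[1, 3], [2, 4]].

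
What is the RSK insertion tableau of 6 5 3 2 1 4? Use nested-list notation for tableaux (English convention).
Insert 6: appended to row 1. P = [[6]].
Insert 5: 5 bumps 6 from row 1; 6 starts row 2. P = [[5], [6]].
Insert 3: 3 bumps 5 from row 1; 5 bumps 6 from row 2; 6 starts row 3. P = [[3], [5], [6]].
Insert 2: 2 bumps 3 from row 1; 3 bumps 5 from row 2; 5 bumps 6 from row 3; 6 starts row 4. P = [[2], [3], [5], [6]].
Insert 1: 1 bumps 2 from row 1; 2 bumps 3 from row 2; 3 bumps 5 from row 3; 5 bumps 6 from row 4; 6 starts row 5. P = [[1], [2], [3], [5], [6]].
Insert 4: appended to row 1. P = [[1, 4], [2], [3], [5], [6]].

So P = [[1, 4], [2], [3], [5], [6]].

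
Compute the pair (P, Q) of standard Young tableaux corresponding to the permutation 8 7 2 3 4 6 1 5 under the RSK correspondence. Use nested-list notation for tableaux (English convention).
P = [[1, 3, 4, 5], [2, 6], [7], [8]], Q = [[1, 4, 5, 6], [2, 8], [3], [7]]

Insert each entry of the permutation into P by Schensted row insertion, recording in Q the position of each new cell.

Insert 8: appended to row 1. P = [[8]].
Insert 7: 7 bumps 8 from row 1; 8 starts row 2. P = [[7], [8]].
Insert 2: 2 bumps 7 from row 1; 7 bumps 8 from row 2; 8 starts row 3. P = [[2], [7], [8]].
Insert 3: appended to row 1. P = [[2, 3], [7], [8]].
Insert 4: appended to row 1. P = [[2, 3, 4], [7], [8]].
Insert 6: appended to row 1. P = [[2, 3, 4, 6], [7], [8]].
Insert 1: 1 bumps 2 from row 1; 2 bumps 7 from row 2; 7 bumps 8 from row 3; 8 starts row 4. P = [[1, 3, 4, 6], [2], [7], [8]].
Insert 5: 5 bumps 6 from row 1; 6 appends to row 2. P = [[1, 3, 4, 5], [2, 6], [7], [8]].

So P = [[1, 3, 4, 5], [2, 6], [7], [8]], Q = [[1, 4, 5, 6], [2, 8], [3], [7]].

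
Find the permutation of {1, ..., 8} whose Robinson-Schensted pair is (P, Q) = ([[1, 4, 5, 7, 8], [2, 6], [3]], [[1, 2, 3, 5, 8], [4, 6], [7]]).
Reverse the RSK construction: for i from n down to 1, find the cell of Q containing i, remove the entry at that cell from P, and reverse-bump it up through P; the value ejected from row 1 is w(i).

Step i=8: Q has 8 at row 1, column 5; remove that cell from P, ejecting 8. So w(8) = 8. P is now [[1, 4, 5, 7], [2, 6], [3]].
Step i=7: Q has 7 at row 3, column 1; remove 3 from row 3 of P and reverse-bump: 3 enters row 2 and ejects 2; 2 enters row 1 and ejects 1. So w(7) = 1. P is now [[2, 4, 5, 7], [3, 6]].
Step i=6: Q has 6 at row 2, column 2; remove 6 from row 2 of P and reverse-bump: 6 enters row 1 and ejects 5. So w(6) = 5. P is now [[2, 4, 6, 7], [3]].
Step i=5: Q has 5 at row 1, column 4; remove that cell from P, ejecting 7. So w(5) = 7. P is now [[2, 4, 6], [3]].
Step i=4: Q has 4 at row 2, column 1; remove 3 from row 2 of P and reverse-bump: 3 enters row 1 and ejects 2. So w(4) = 2. P is now [[3, 4, 6]].
Step i=3: Q has 3 at row 1, column 3; remove that cell from P, ejecting 6. So w(3) = 6. P is now [[3, 4]].
Step i=2: Q has 2 at row 1, column 2; remove that cell from P, ejecting 4. So w(2) = 4. P is now [[3]].
Step i=1: Q has 1 at row 1, column 1; remove that cell from P, ejecting 3. So w(1) = 3. P is now [].

So w = 3 4 6 2 7 5 1 8.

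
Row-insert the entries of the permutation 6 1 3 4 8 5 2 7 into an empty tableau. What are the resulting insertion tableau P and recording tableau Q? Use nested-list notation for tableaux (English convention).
P = [[1, 2, 4, 5, 7], [3, 8], [6]], Q = [[1, 3, 4, 5, 8], [2, 6], [7]]

Insert each entry of the permutation into P by Schensted row insertion, recording in Q the position of each new cell.

Insert 6: appended to row 1. P = [[6]].
Insert 1: 1 bumps 6 from row 1; 6 starts row 2. P = [[1], [6]].
Insert 3: appended to row 1. P = [[1, 3], [6]].
Insert 4: appended to row 1. P = [[1, 3, 4], [6]].
Insert 8: appended to row 1. P = [[1, 3, 4, 8], [6]].
Insert 5: 5 bumps 8 from row 1; 8 appends to row 2. P = [[1, 3, 4, 5], [6, 8]].
Insert 2: 2 bumps 3 from row 1; 3 bumps 6 from row 2; 6 starts row 3. P = [[1, 2, 4, 5], [3, 8], [6]].
Insert 7: appended to row 1. P = [[1, 2, 4, 5, 7], [3, 8], [6]].

So P = [[1, 2, 4, 5, 7], [3, 8], [6]], Q = [[1, 3, 4, 5, 8], [2, 6], [7]].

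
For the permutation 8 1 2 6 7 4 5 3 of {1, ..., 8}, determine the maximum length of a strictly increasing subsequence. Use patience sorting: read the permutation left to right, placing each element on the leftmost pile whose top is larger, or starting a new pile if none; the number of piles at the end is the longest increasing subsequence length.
8: new pile. tops = [8]
1: onto pile 1 (replacing 8). tops = [1]
2: new pile. tops = [1, 2]
6: new pile. tops = [1, 2, 6]
7: new pile. tops = [1, 2, 6, 7]
4: onto pile 3 (replacing 6). tops = [1, 2, 4, 7]
5: onto pile 4 (replacing 7). tops = [1, 2, 4, 5]
3: onto pile 3 (replacing 4). tops = [1, 2, 3, 5]

4 piles, so the longest increasing subsequence has length 4.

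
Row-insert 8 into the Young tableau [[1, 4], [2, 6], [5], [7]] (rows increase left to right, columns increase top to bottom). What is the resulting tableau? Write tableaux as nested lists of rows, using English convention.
[[1, 4, 8], [2, 6], [5], [7]]

8 is larger than every entry of row 1, so it is appended to row 1. The new tableau is [[1, 4, 8], [2, 6], [5], [7]].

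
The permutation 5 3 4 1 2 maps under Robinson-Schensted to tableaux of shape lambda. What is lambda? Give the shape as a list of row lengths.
[2, 2, 1]

Row-insert each entry into an empty tableau.

After inserting 5: P = [[5]].
After inserting 3: P = [[3], [5]].
After inserting 4: P = [[3, 4], [5]].
After inserting 1: P = [[1, 4], [3], [5]].
After inserting 2: P = [[1, 2], [3, 4], [5]].

The final insertion tableau P = [[1, 2], [3, 4], [5]] has shape [2, 2, 1].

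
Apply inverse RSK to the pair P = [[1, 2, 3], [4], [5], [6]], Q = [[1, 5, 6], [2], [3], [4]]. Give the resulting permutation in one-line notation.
Reverse the RSK construction: for i from n down to 1, find the cell of Q containing i, remove the entry at that cell from P, and reverse-bump it up through P; the value ejected from row 1 is w(i).

Step i=6: Q has 6 at row 1, column 3; remove that cell from P, ejecting 3. So w(6) = 3. P is now [[1, 2], [4], [5], [6]].
Step i=5: Q has 5 at row 1, column 2; remove that cell from P, ejecting 2. So w(5) = 2. P is now [[1], [4], [5], [6]].
Step i=4: Q has 4 at row 4, column 1; remove 6 from row 4 of P and reverse-bump: 6 enters row 3 and ejects 5; 5 enters row 2 and ejects 4; 4 enters row 1 and ejects 1. So w(4) = 1. P is now [[4], [5], [6]].
Step i=3: Q has 3 at row 3, column 1; remove 6 from row 3 of P and reverse-bump: 6 enters row 2 and ejects 5; 5 enters row 1 and ejects 4. So w(3) = 4. P is now [[5], [6]].
Step i=2: Q has 2 at row 2, column 1; remove 6 from row 2 of P and reverse-bump: 6 enters row 1 and ejects 5. So w(2) = 5. P is now [[6]].
Step i=1: Q has 1 at row 1, column 1; remove that cell from P, ejecting 6. So w(1) = 6. P is now [].

So w = 6 5 4 1 2 3.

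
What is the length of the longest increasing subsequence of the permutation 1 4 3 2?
2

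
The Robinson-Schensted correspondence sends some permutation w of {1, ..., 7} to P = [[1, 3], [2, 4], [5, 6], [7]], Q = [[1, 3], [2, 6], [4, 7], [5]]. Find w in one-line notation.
Reverse RSK: for i = n, n-1, ..., 1, locate i in Q, remove the corresponding corner cell from P, and reverse-bump its entry up through P; the value ejected from row 1 is w(i).

So w = 7 5 6 2 1 4 3.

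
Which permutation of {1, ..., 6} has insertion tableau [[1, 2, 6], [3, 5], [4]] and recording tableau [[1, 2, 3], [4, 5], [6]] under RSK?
4 5 6 1 3 2

Reverse RSK: for i = n, n-1, ..., 1, locate i in Q, remove the corresponding corner cell from P, and reverse-bump its entry up through P; the value ejected from row 1 is w(i).

So w = 4 5 6 1 3 2.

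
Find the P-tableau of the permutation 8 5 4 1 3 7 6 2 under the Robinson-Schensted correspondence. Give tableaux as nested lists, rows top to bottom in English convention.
P = [[1, 2, 6], [3, 7], [4], [5], [8]]

Insert 8: appended to row 1. P = [[8]].
Insert 5: 5 bumps 8 from row 1; 8 starts row 2. P = [[5], [8]].
Insert 4: 4 bumps 5 from row 1; 5 bumps 8 from row 2; 8 starts row 3. P = [[4], [5], [8]].
Insert 1: 1 bumps 4 from row 1; 4 bumps 5 from row 2; 5 bumps 8 from row 3; 8 starts row 4. P = [[1], [4], [5], [8]].
Insert 3: appended to row 1. P = [[1, 3], [4], [5], [8]].
Insert 7: appended to row 1. P = [[1, 3, 7], [4], [5], [8]].
Insert 6: 6 bumps 7 from row 1; 7 appends to row 2. P = [[1, 3, 6], [4, 7], [5], [8]].
Insert 2: 2 bumps 3 from row 1; 3 bumps 4 from row 2; 4 bumps 5 from row 3; 5 bumps 8 from row 4; 8 starts row 5. P = [[1, 2, 6], [3, 7], [4], [5], [8]].

So P = [[1, 2, 6], [3, 7], [4], [5], [8]].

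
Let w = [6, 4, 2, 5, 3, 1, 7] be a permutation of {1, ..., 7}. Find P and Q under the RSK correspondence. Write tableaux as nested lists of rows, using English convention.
P = [[1, 3, 7], [2, 5], [4], [6]], Q = [[1, 4, 7], [2, 5], [3], [6]]

Insert each entry of the permutation into P by Schensted row insertion, recording in Q the position of each new cell.

Insert 6: appended to row 1. P = [[6]].
Insert 4: 4 bumps 6 from row 1; 6 starts row 2. P = [[4], [6]].
Insert 2: 2 bumps 4 from row 1; 4 bumps 6 from row 2; 6 starts row 3. P = [[2], [4], [6]].
Insert 5: appended to row 1. P = [[2, 5], [4], [6]].
Insert 3: 3 bumps 5 from row 1; 5 appends to row 2. P = [[2, 3], [4, 5], [6]].
Insert 1: 1 bumps 2 from row 1; 2 bumps 4 from row 2; 4 bumps 6 from row 3; 6 starts row 4. P = [[1, 3], [2, 5], [4], [6]].
Insert 7: appended to row 1. P = [[1, 3, 7], [2, 5], [4], [6]].

So P = [[1, 3, 7], [2, 5], [4], [6]], Q = [[1, 4, 7], [2, 5], [3], [6]].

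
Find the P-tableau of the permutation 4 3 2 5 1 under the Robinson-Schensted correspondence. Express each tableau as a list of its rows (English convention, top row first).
Insert 4: appended to row 1. P = [[4]].
Insert 3: 3 bumps 4 from row 1; 4 starts row 2. P = [[3], [4]].
Insert 2: 2 bumps 3 from row 1; 3 bumps 4 from row 2; 4 starts row 3. P = [[2], [3], [4]].
Insert 5: appended to row 1. P = [[2, 5], [3], [4]].
Insert 1: 1 bumps 2 from row 1; 2 bumps 3 from row 2; 3 bumps 4 from row 3; 4 starts row 4. P = [[1, 5], [2], [3], [4]].

So P = [[1, 5], [2], [3], [4]].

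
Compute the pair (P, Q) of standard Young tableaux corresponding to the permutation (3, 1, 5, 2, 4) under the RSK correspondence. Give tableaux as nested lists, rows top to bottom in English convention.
Insert each entry of the permutation into P by Schensted row insertion, recording in Q the position of each new cell.

Insert 3: appended to row 1. P = [[3]].
Insert 1: 1 bumps 3 from row 1; 3 starts row 2. P = [[1], [3]].
Insert 5: appended to row 1. P = [[1, 5], [3]].
Insert 2: 2 bumps 5 from row 1; 5 appends to row 2. P = [[1, 2], [3, 5]].
Insert 4: appended to row 1. P = [[1, 2, 4], [3, 5]].

So P = [[1, 2, 4], [3, 5]], Q = [[1, 3, 5], [2, 4]].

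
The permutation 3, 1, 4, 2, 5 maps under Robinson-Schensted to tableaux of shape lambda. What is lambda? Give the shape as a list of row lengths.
Row-insert each entry into an empty tableau.

After inserting 3: P = [[3]].
After inserting 1: P = [[1], [3]].
After inserting 4: P = [[1, 4], [3]].
After inserting 2: P = [[1, 2], [3, 4]].
After inserting 5: P = [[1, 2, 5], [3, 4]].

The final insertion tableau P = [[1, 2, 5], [3, 4]] has shape [3, 2].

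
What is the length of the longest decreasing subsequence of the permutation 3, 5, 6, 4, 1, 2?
3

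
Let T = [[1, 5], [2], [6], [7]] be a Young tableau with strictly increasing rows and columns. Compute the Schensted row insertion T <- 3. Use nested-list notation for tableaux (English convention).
In row 1, 3 replaces 5 (the leftmost entry greater than 3); 5 is bumped to row 2. 5 is appended to row 2. The new tableau is [[1, 3], [2, 5], [6], [7]].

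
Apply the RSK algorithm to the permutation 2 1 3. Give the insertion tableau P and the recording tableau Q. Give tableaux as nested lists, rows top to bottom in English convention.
Insert each entry of the permutation into P by Schensted row insertion, recording in Q the position of each new cell.

After inserting 2: P = [[2]].
After inserting 1: P = [[1], [2]].
After inserting 3: P = [[1, 3], [2]].

So P = [[1, 3], [2]], Q = [[1, 3], [2]].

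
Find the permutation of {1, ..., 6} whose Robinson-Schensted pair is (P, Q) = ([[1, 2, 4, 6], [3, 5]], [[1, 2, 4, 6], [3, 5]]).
Reverse the RSK construction: for i from n down to 1, find the cell of Q containing i, remove the entry at that cell from P, and reverse-bump it up through P; the value ejected from row 1 is w(i).

Step i=6: Q has 6 at row 1, column 4; remove that cell from P, ejecting 6. So w(6) = 6. P is now [[1, 2, 4], [3, 5]].
Step i=5: Q has 5 at row 2, column 2; remove 5 from row 2 of P and reverse-bump: 5 enters row 1 and ejects 4. So w(5) = 4. P is now [[1, 2, 5], [3]].
Step i=4: Q has 4 at row 1, column 3; remove that cell from P, ejecting 5. So w(4) = 5. P is now [[1, 2], [3]].
Step i=3: Q has 3 at row 2, column 1; remove 3 from row 2 of P and reverse-bump: 3 enters row 1 and ejects 2. So w(3) = 2. P is now [[1, 3]].
Step i=2: Q has 2 at row 1, column 2; remove that cell from P, ejecting 3. So w(2) = 3. P is now [[1]].
Step i=1: Q has 1 at row 1, column 1; remove that cell from P, ejecting 1. So w(1) = 1. P is now [].

So w = 1 3 2 5 4 6.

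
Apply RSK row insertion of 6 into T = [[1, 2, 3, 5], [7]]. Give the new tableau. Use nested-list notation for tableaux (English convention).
6 is larger than every entry of row 1, so it is appended to row 1. The new tableau is [[1, 2, 3, 5, 6], [7]].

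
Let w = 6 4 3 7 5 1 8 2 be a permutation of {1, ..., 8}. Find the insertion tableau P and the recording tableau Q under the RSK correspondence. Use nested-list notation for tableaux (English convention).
P = [[1, 2, 8], [3, 5], [4, 7], [6]], Q = [[1, 4, 7], [2, 5], [3, 8], [6]]

Insert each entry of the permutation into P by Schensted row insertion, recording in Q the position of each new cell.

Insert 6: appended to row 1. P = [[6]].
Insert 4: 4 bumps 6 from row 1; 6 starts row 2. P = [[4], [6]].
Insert 3: 3 bumps 4 from row 1; 4 bumps 6 from row 2; 6 starts row 3. P = [[3], [4], [6]].
Insert 7: appended to row 1. P = [[3, 7], [4], [6]].
Insert 5: 5 bumps 7 from row 1; 7 appends to row 2. P = [[3, 5], [4, 7], [6]].
Insert 1: 1 bumps 3 from row 1; 3 bumps 4 from row 2; 4 bumps 6 from row 3; 6 starts row 4. P = [[1, 5], [3, 7], [4], [6]].
Insert 8: appended to row 1. P = [[1, 5, 8], [3, 7], [4], [6]].
Insert 2: 2 bumps 5 from row 1; 5 bumps 7 from row 2; 7 appends to row 3. P = [[1, 2, 8], [3, 5], [4, 7], [6]].

So P = [[1, 2, 8], [3, 5], [4, 7], [6]], Q = [[1, 4, 7], [2, 5], [3, 8], [6]].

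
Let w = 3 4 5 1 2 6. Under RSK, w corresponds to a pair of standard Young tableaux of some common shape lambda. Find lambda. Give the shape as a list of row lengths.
Row-insert each entry into an empty tableau.

After inserting 3: P = [[3]].
After inserting 4: P = [[3, 4]].
After inserting 5: P = [[3, 4, 5]].
After inserting 1: P = [[1, 4, 5], [3]].
After inserting 2: P = [[1, 2, 5], [3, 4]].
After inserting 6: P = [[1, 2, 5, 6], [3, 4]].

The final insertion tableau P = [[1, 2, 5, 6], [3, 4]] has shape [4, 2].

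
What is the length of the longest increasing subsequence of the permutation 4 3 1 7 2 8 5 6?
4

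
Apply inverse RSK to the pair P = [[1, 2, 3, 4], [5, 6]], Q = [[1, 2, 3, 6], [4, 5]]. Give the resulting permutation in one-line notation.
1 5 6 2 3 4

Reverse the RSK construction: for i from n down to 1, find the cell of Q containing i, remove the entry at that cell from P, and reverse-bump it up through P; the value ejected from row 1 is w(i).

Step i=6: Q has 6 at row 1, column 4; remove that cell from P, ejecting 4. So w(6) = 4. P is now [[1, 2, 3], [5, 6]].
Step i=5: Q has 5 at row 2, column 2; remove 6 from row 2 of P and reverse-bump: 6 enters row 1 and ejects 3. So w(5) = 3. P is now [[1, 2, 6], [5]].
Step i=4: Q has 4 at row 2, column 1; remove 5 from row 2 of P and reverse-bump: 5 enters row 1 and ejects 2. So w(4) = 2. P is now [[1, 5, 6]].
Step i=3: Q has 3 at row 1, column 3; remove that cell from P, ejecting 6. So w(3) = 6. P is now [[1, 5]].
Step i=2: Q has 2 at row 1, column 2; remove that cell from P, ejecting 5. So w(2) = 5. P is now [[1]].
Step i=1: Q has 1 at row 1, column 1; remove that cell from P, ejecting 1. So w(1) = 1. P is now [].

So w = 1 5 6 2 3 4.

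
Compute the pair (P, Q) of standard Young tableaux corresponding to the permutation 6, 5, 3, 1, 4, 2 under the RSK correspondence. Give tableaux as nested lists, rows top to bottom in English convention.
P = [[1, 2], [3, 4], [5], [6]], Q = [[1, 5], [2, 6], [3], [4]]

Insert each entry of the permutation into P by Schensted row insertion, recording in Q the position of each new cell.

Insert 6: appended to row 1. P = [[6]], Q = [[1]].
Insert 5: 5 bumps 6 from row 1; 6 starts row 2. P = [[5], [6]], Q = [[1], [2]].
Insert 3: 3 bumps 5 from row 1; 5 bumps 6 from row 2; 6 starts row 3. P = [[3], [5], [6]], Q = [[1], [2], [3]].
Insert 1: 1 bumps 3 from row 1; 3 bumps 5 from row 2; 5 bumps 6 from row 3; 6 starts row 4. P = [[1], [3], [5], [6]], Q = [[1], [2], [3], [4]].
Insert 4: appended to row 1. P = [[1, 4], [3], [5], [6]], Q = [[1, 5], [2], [3], [4]].
Insert 2: 2 bumps 4 from row 1; 4 appends to row 2. P = [[1, 2], [3, 4], [5], [6]], Q = [[1, 5], [2, 6], [3], [4]].

So P = [[1, 2], [3, 4], [5], [6]], Q = [[1, 5], [2, 6], [3], [4]].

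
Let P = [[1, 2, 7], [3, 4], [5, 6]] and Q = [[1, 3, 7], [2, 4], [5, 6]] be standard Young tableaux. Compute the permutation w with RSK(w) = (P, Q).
Reverse RSK: for i = n, n-1, ..., 1, locate i in Q, remove the corresponding corner cell from P, and reverse-bump its entry up through P; the value ejected from row 1 is w(i).

So w = 5 3 6 4 1 2 7.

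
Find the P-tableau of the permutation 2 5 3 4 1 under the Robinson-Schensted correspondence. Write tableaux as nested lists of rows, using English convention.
P = [[1, 3, 4], [2], [5]]

After inserting 2: P = [[2]].
After inserting 5: P = [[2, 5]].
After inserting 3: P = [[2, 3], [5]].
After inserting 4: P = [[2, 3, 4], [5]].
After inserting 1: P = [[1, 3, 4], [2], [5]].

So P = [[1, 3, 4], [2], [5]].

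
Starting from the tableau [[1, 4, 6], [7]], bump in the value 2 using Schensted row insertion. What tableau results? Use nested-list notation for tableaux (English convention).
[[1, 2, 6], [4], [7]]

In row 1, 2 replaces 4 (the leftmost entry greater than 2); 4 is bumped to row 2. In row 2, 4 replaces 7 (the leftmost entry greater than 4); 7 is bumped to row 3. 7 starts a new row 3. The new tableau is [[1, 2, 6], [4], [7]].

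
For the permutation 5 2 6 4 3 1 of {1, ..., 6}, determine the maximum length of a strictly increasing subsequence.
2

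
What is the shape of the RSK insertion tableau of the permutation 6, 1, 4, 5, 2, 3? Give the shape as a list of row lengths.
[3, 2, 1]

Row-insert each entry into an empty tableau.

After inserting 6: P = [[6]].
After inserting 1: P = [[1], [6]].
After inserting 4: P = [[1, 4], [6]].
After inserting 5: P = [[1, 4, 5], [6]].
After inserting 2: P = [[1, 2, 5], [4], [6]].
After inserting 3: P = [[1, 2, 3], [4, 5], [6]].

The final insertion tableau P = [[1, 2, 3], [4, 5], [6]] has shape [3, 2, 1].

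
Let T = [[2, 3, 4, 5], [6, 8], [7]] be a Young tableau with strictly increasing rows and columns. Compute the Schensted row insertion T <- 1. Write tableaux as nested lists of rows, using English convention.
[[1, 3, 4, 5], [2, 8], [6], [7]]

In row 1, 1 replaces 2 (the leftmost entry greater than 1); 2 is bumped to row 2. In row 2, 2 replaces 6 (the leftmost entry greater than 2); 6 is bumped to row 3. In row 3, 6 replaces 7 (the leftmost entry greater than 6); 7 is bumped to row 4. 7 starts a new row 4. The new tableau is [[1, 3, 4, 5], [2, 8], [6], [7]].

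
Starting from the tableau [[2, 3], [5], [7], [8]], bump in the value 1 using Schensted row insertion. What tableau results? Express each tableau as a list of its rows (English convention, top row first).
In row 1, 1 replaces 2 (the leftmost entry greater than 1); 2 is bumped to row 2. In row 2, 2 replaces 5 (the leftmost entry greater than 2); 5 is bumped to row 3. In row 3, 5 replaces 7 (the leftmost entry greater than 5); 7 is bumped to row 4. In row 4, 7 replaces 8 (the leftmost entry greater than 7); 8 is bumped to row 5. 8 starts a new row 5. The new tableau is [[1, 3], [2], [5], [7], [8]].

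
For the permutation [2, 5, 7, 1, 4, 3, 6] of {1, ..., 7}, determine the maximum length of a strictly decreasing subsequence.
3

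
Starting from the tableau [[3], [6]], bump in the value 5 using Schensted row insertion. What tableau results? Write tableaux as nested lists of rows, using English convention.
5 is larger than every entry of row 1, so it is appended to row 1. The new tableau is [[3, 5], [6]].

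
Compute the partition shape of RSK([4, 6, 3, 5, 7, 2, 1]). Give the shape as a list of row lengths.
[3, 2, 1, 1]

Row-insert each entry into an empty tableau.

After inserting 4: P = [[4]].
After inserting 6: P = [[4, 6]].
After inserting 3: P = [[3, 6], [4]].
After inserting 5: P = [[3, 5], [4, 6]].
After inserting 7: P = [[3, 5, 7], [4, 6]].
After inserting 2: P = [[2, 5, 7], [3, 6], [4]].
After inserting 1: P = [[1, 5, 7], [2, 6], [3], [4]].

The final insertion tableau P = [[1, 5, 7], [2, 6], [3], [4]] has shape [3, 2, 1, 1].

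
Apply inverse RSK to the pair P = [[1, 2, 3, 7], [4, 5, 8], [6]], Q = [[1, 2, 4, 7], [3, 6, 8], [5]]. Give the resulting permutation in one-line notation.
1 6 4 5 2 3 8 7

Reverse the RSK construction: for i from n down to 1, find the cell of Q containing i, remove the entry at that cell from P, and reverse-bump it up through P; the value ejected from row 1 is w(i).

Step i=8: Q has 8 at row 2, column 3; remove 8 from row 2 of P and reverse-bump: 8 enters row 1 and ejects 7. So w(8) = 7. P is now [[1, 2, 3, 8], [4, 5], [6]].
Step i=7: Q has 7 at row 1, column 4; remove that cell from P, ejecting 8. So w(7) = 8. P is now [[1, 2, 3], [4, 5], [6]].
Step i=6: Q has 6 at row 2, column 2; remove 5 from row 2 of P and reverse-bump: 5 enters row 1 and ejects 3. So w(6) = 3. P is now [[1, 2, 5], [4], [6]].
Step i=5: Q has 5 at row 3, column 1; remove 6 from row 3 of P and reverse-bump: 6 enters row 2 and ejects 4; 4 enters row 1 and ejects 2. So w(5) = 2. P is now [[1, 4, 5], [6]].
Step i=4: Q has 4 at row 1, column 3; remove that cell from P, ejecting 5. So w(4) = 5. P is now [[1, 4], [6]].
Step i=3: Q has 3 at row 2, column 1; remove 6 from row 2 of P and reverse-bump: 6 enters row 1 and ejects 4. So w(3) = 4. P is now [[1, 6]].
Step i=2: Q has 2 at row 1, column 2; remove that cell from P, ejecting 6. So w(2) = 6. P is now [[1]].
Step i=1: Q has 1 at row 1, column 1; remove that cell from P, ejecting 1. So w(1) = 1. P is now [].

So w = 1 6 4 5 2 3 8 7.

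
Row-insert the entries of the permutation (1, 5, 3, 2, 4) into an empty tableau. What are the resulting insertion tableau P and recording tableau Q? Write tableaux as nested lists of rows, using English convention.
P = [[1, 2, 4], [3], [5]], Q = [[1, 2, 5], [3], [4]]

Insert each entry of the permutation into P by Schensted row insertion, recording in Q the position of each new cell.

Insert 1: appended to row 1. P = [[1]].
Insert 5: appended to row 1. P = [[1, 5]].
Insert 3: 3 bumps 5 from row 1; 5 starts row 2. P = [[1, 3], [5]].
Insert 2: 2 bumps 3 from row 1; 3 bumps 5 from row 2; 5 starts row 3. P = [[1, 2], [3], [5]].
Insert 4: appended to row 1. P = [[1, 2, 4], [3], [5]].

So P = [[1, 2, 4], [3], [5]], Q = [[1, 2, 5], [3], [4]].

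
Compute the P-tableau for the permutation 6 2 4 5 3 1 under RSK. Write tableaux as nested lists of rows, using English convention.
Insert 6: appended to row 1. P = [[6]].
Insert 2: 2 bumps 6 from row 1; 6 starts row 2. P = [[2], [6]].
Insert 4: appended to row 1. P = [[2, 4], [6]].
Insert 5: appended to row 1. P = [[2, 4, 5], [6]].
Insert 3: 3 bumps 4 from row 1; 4 bumps 6 from row 2; 6 starts row 3. P = [[2, 3, 5], [4], [6]].
Insert 1: 1 bumps 2 from row 1; 2 bumps 4 from row 2; 4 bumps 6 from row 3; 6 starts row 4. P = [[1, 3, 5], [2], [4], [6]].

So P = [[1, 3, 5], [2], [4], [6]].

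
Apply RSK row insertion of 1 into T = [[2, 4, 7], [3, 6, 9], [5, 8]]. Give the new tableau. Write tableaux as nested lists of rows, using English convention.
In row 1, 1 replaces 2 (the leftmost entry greater than 1); 2 is bumped to row 2. In row 2, 2 replaces 3 (the leftmost entry greater than 2); 3 is bumped to row 3. In row 3, 3 replaces 5 (the leftmost entry greater than 3); 5 is bumped to row 4. 5 starts a new row 4. The new tableau is [[1, 4, 7], [2, 6, 9], [3, 8], [5]].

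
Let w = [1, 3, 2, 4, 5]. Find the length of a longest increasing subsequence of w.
4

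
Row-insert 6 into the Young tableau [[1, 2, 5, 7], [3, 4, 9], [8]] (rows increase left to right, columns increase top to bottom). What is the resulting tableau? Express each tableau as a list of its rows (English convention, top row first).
In row 1, 6 replaces 7 (the leftmost entry greater than 6); 7 is bumped to row 2. In row 2, 7 replaces 9 (the leftmost entry greater than 7); 9 is bumped to row 3. 9 is appended to row 3. The new tableau is [[1, 2, 5, 6], [3, 4, 7], [8, 9]].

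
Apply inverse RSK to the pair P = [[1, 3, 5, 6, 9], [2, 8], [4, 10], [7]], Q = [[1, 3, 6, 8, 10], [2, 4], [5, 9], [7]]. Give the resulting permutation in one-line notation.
Reverse the RSK construction: for i from n down to 1, find the cell of Q containing i, remove the entry at that cell from P, and reverse-bump it up through P; the value ejected from row 1 is w(i).

Step i=10: Q has 10 at row 1, column 5; remove that cell from P, ejecting 9. So w(10) = 9. P is now [[1, 3, 5, 6], [2, 8], [4, 10], [7]].
Step i=9: Q has 9 at row 3, column 2; remove 10 from row 3 of P and reverse-bump: 10 enters row 2 and ejects 8; 8 enters row 1 and ejects 6. So w(9) = 6. P is now [[1, 3, 5, 8], [2, 10], [4], [7]].
Step i=8: Q has 8 at row 1, column 4; remove that cell from P, ejecting 8. So w(8) = 8. P is now [[1, 3, 5], [2, 10], [4], [7]].
Step i=7: Q has 7 at row 4, column 1; remove 7 from row 4 of P and reverse-bump: 7 enters row 3 and ejects 4; 4 enters row 2 and ejects 2; 2 enters row 1 and ejects 1. So w(7) = 1. P is now [[2, 3, 5], [4, 10], [7]].
Step i=6: Q has 6 at row 1, column 3; remove that cell from P, ejecting 5. So w(6) = 5. P is now [[2, 3], [4, 10], [7]].
Step i=5: Q has 5 at row 3, column 1; remove 7 from row 3 of P and reverse-bump: 7 enters row 2 and ejects 4; 4 enters row 1 and ejects 3. So w(5) = 3. P is now [[2, 4], [7, 10]].
Step i=4: Q has 4 at row 2, column 2; remove 10 from row 2 of P and reverse-bump: 10 enters row 1 and ejects 4. So w(4) = 4. P is now [[2, 10], [7]].
Step i=3: Q has 3 at row 1, column 2; remove that cell from P, ejecting 10. So w(3) = 10. P is now [[2], [7]].
Step i=2: Q has 2 at row 2, column 1; remove 7 from row 2 of P and reverse-bump: 7 enters row 1 and ejects 2. So w(2) = 2. P is now [[7]].
Step i=1: Q has 1 at row 1, column 1; remove that cell from P, ejecting 7. So w(1) = 7. P is now [].

So w = 7 2 10 4 3 5 1 8 6 9.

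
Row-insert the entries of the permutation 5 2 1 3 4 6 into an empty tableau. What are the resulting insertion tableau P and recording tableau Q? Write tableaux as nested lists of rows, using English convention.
Insert each entry of the permutation into P by Schensted row insertion, recording in Q the position of each new cell.

Insert 5: appended to row 1. P = [[5]].
Insert 2: 2 bumps 5 from row 1; 5 starts row 2. P = [[2], [5]].
Insert 1: 1 bumps 2 from row 1; 2 bumps 5 from row 2; 5 starts row 3. P = [[1], [2], [5]].
Insert 3: appended to row 1. P = [[1, 3], [2], [5]].
Insert 4: appended to row 1. P = [[1, 3, 4], [2], [5]].
Insert 6: appended to row 1. P = [[1, 3, 4, 6], [2], [5]].

So P = [[1, 3, 4, 6], [2], [5]], Q = [[1, 4, 5, 6], [2], [3]].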